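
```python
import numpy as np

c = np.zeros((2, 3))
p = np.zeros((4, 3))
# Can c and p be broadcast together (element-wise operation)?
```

No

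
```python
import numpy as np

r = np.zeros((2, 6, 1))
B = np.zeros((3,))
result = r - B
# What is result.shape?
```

(2, 6, 3)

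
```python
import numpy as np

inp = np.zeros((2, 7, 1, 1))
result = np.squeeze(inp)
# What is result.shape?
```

(2, 7)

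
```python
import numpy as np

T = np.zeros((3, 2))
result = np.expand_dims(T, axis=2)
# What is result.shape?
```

(3, 2, 1)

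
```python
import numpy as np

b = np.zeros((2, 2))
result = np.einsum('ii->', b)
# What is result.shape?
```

()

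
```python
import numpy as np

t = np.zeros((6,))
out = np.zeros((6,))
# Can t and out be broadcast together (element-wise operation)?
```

Yes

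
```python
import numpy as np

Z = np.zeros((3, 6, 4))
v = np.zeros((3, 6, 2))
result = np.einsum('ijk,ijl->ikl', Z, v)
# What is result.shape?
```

(3, 4, 2)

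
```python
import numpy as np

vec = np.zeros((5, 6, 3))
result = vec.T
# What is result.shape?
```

(3, 6, 5)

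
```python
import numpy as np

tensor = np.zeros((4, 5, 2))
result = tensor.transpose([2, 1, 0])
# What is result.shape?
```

(2, 5, 4)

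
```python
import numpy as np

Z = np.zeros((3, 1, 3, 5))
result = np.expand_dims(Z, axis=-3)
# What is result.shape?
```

(3, 1, 1, 3, 5)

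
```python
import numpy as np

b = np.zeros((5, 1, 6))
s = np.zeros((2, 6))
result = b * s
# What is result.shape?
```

(5, 2, 6)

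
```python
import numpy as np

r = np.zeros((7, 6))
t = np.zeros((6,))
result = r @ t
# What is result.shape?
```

(7,)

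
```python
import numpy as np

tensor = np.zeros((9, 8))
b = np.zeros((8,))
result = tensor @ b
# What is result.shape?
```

(9,)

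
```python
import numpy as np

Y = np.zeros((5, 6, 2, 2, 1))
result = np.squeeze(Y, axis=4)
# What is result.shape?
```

(5, 6, 2, 2)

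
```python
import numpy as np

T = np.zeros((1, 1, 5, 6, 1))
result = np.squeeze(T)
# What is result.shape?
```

(5, 6)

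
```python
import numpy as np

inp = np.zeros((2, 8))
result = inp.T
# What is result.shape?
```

(8, 2)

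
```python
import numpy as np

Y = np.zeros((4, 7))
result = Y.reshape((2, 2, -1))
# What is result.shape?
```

(2, 2, 7)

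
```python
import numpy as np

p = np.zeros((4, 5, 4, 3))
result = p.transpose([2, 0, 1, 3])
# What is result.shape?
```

(4, 4, 5, 3)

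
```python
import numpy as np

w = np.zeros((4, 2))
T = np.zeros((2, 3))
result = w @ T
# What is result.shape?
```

(4, 3)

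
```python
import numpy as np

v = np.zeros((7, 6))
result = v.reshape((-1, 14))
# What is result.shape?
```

(3, 14)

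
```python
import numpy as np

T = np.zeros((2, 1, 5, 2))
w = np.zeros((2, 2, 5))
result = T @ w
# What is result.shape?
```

(2, 2, 5, 5)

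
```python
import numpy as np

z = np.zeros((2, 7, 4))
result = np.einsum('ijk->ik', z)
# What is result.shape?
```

(2, 4)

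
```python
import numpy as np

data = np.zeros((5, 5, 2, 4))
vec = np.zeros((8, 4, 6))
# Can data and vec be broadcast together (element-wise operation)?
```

No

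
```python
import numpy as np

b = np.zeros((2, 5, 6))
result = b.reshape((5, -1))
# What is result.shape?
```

(5, 12)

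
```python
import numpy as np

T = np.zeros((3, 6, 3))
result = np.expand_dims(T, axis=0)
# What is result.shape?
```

(1, 3, 6, 3)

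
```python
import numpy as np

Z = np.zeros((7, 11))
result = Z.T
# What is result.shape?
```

(11, 7)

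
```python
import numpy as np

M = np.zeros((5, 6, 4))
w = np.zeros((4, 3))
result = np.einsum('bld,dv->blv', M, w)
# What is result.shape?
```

(5, 6, 3)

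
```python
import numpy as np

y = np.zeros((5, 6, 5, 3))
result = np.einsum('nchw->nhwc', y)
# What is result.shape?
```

(5, 5, 3, 6)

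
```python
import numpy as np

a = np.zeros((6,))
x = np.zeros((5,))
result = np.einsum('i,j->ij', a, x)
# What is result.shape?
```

(6, 5)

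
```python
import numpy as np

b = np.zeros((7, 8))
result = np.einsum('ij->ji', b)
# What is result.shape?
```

(8, 7)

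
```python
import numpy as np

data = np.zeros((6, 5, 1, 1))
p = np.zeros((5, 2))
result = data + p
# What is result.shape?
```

(6, 5, 5, 2)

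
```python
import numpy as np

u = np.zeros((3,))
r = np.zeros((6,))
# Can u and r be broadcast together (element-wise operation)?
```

No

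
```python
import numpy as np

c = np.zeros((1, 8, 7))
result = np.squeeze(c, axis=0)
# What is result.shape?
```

(8, 7)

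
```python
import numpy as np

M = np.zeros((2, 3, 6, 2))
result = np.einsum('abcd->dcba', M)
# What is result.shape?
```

(2, 6, 3, 2)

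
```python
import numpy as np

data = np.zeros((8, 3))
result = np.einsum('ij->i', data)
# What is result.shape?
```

(8,)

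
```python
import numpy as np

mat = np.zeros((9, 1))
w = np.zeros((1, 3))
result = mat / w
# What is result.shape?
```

(9, 3)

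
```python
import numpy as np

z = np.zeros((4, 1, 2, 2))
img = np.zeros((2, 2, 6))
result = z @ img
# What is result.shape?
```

(4, 2, 2, 6)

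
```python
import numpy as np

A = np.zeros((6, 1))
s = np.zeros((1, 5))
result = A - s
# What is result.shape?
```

(6, 5)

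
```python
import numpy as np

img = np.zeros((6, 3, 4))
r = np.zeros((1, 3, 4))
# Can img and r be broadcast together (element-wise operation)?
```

Yes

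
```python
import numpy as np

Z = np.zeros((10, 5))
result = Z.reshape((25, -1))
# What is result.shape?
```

(25, 2)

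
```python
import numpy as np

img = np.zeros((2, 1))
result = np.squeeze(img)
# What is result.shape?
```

(2,)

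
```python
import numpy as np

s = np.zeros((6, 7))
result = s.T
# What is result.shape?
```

(7, 6)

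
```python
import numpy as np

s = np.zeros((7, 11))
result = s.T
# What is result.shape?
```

(11, 7)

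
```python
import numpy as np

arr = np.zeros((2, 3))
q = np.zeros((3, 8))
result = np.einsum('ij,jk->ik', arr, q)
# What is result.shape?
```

(2, 8)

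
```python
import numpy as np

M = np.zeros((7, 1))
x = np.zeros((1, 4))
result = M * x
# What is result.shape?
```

(7, 4)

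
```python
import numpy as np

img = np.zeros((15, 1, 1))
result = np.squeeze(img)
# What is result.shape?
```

(15,)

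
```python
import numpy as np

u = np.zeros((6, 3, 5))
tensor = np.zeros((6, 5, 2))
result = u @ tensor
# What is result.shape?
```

(6, 3, 2)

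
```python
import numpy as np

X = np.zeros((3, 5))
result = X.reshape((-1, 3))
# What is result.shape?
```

(5, 3)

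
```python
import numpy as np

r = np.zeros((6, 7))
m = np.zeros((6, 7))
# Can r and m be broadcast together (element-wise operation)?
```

Yes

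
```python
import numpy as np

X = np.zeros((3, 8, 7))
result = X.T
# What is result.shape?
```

(7, 8, 3)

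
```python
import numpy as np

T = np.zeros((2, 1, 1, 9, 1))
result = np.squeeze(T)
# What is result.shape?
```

(2, 9)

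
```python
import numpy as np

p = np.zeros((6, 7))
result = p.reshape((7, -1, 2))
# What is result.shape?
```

(7, 3, 2)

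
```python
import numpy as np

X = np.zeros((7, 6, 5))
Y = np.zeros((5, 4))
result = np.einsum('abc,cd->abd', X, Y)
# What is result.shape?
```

(7, 6, 4)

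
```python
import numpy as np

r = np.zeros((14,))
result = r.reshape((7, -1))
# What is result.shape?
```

(7, 2)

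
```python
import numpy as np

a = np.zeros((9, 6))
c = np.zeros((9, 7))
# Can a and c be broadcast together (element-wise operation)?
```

No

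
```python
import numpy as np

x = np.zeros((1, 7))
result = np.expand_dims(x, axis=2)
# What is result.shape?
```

(1, 7, 1)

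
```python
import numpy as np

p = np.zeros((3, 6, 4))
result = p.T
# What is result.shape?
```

(4, 6, 3)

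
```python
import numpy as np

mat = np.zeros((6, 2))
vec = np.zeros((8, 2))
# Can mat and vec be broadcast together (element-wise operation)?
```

No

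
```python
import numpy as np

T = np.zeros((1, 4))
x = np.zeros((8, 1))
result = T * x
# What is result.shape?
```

(8, 4)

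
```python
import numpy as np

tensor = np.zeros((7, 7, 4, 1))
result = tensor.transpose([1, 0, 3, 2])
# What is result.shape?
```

(7, 7, 1, 4)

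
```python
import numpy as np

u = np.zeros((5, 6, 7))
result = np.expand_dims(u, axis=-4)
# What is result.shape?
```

(1, 5, 6, 7)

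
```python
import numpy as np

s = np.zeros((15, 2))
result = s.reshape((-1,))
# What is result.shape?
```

(30,)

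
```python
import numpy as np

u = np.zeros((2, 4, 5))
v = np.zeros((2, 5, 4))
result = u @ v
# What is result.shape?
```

(2, 4, 4)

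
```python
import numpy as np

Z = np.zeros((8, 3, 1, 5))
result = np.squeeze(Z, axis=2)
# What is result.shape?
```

(8, 3, 5)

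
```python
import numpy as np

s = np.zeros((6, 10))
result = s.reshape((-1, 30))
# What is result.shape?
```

(2, 30)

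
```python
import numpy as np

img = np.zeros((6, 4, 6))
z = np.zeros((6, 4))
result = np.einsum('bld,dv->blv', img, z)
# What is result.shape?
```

(6, 4, 4)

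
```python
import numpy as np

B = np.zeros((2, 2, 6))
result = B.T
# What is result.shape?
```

(6, 2, 2)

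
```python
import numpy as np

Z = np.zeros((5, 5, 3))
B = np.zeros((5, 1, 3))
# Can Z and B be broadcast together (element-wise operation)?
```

Yes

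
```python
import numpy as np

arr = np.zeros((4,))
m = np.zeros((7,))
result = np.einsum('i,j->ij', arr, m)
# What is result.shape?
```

(4, 7)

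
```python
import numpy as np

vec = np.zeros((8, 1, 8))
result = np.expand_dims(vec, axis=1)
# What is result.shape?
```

(8, 1, 1, 8)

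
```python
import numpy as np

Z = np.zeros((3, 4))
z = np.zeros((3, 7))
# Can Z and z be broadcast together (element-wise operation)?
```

No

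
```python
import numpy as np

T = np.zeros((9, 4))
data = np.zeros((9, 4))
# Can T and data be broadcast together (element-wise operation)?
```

Yes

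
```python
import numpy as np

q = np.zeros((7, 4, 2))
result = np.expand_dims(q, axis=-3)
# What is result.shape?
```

(7, 1, 4, 2)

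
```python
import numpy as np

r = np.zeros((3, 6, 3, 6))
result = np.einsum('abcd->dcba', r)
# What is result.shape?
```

(6, 3, 6, 3)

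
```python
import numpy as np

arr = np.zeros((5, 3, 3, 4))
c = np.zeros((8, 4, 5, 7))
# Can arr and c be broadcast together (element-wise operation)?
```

No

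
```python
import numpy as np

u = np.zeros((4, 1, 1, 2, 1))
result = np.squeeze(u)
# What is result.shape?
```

(4, 2)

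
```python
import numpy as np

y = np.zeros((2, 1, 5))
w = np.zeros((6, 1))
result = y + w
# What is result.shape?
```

(2, 6, 5)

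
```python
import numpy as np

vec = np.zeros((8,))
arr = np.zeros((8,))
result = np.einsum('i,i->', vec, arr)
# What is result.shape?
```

()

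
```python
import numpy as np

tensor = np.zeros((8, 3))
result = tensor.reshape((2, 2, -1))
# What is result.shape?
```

(2, 2, 6)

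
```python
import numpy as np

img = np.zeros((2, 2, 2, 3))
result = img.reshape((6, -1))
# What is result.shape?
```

(6, 4)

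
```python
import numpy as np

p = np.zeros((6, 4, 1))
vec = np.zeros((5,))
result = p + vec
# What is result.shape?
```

(6, 4, 5)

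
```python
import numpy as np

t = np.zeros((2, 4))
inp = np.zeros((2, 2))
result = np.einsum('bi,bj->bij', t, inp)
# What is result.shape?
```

(2, 4, 2)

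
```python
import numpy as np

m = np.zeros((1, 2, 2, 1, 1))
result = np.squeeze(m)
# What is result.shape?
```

(2, 2)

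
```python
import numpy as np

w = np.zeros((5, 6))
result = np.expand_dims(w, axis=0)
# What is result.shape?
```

(1, 5, 6)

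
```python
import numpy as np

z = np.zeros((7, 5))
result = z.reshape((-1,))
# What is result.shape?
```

(35,)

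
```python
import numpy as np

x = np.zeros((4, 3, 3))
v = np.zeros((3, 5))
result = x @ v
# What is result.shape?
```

(4, 3, 5)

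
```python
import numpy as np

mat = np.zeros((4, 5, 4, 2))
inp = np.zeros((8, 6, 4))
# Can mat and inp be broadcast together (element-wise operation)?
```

No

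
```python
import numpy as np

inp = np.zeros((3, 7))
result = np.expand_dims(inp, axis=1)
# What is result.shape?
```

(3, 1, 7)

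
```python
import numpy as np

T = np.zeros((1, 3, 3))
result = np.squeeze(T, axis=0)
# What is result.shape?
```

(3, 3)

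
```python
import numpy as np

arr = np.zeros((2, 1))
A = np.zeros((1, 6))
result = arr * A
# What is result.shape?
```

(2, 6)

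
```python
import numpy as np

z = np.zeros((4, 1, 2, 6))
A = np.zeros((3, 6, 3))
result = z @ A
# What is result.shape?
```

(4, 3, 2, 3)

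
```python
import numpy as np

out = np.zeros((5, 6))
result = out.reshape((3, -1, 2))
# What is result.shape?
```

(3, 5, 2)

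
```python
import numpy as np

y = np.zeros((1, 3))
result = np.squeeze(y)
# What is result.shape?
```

(3,)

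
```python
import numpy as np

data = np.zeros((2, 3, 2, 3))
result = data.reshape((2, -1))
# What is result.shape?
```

(2, 18)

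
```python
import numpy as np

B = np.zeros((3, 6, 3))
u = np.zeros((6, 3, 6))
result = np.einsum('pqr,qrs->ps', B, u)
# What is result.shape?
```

(3, 6)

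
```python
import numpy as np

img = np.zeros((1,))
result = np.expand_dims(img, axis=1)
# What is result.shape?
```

(1, 1)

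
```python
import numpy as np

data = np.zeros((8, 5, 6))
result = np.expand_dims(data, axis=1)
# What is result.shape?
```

(8, 1, 5, 6)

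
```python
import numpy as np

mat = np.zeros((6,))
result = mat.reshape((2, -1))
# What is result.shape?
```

(2, 3)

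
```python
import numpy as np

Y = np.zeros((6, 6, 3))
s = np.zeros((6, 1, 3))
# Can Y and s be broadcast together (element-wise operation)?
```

Yes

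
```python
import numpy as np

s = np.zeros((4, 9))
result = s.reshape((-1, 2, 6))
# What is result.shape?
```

(3, 2, 6)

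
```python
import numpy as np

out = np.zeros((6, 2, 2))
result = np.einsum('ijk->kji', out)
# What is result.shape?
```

(2, 2, 6)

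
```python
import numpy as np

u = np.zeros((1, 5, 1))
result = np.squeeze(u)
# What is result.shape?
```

(5,)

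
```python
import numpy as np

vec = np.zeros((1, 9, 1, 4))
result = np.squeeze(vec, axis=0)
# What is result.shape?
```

(9, 1, 4)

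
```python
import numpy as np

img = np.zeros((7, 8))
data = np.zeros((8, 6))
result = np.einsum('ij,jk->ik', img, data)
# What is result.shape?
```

(7, 6)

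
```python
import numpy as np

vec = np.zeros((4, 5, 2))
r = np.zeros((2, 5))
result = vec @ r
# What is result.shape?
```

(4, 5, 5)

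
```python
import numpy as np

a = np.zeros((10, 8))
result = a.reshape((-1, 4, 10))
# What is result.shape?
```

(2, 4, 10)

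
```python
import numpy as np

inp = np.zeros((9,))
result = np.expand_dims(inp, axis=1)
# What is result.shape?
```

(9, 1)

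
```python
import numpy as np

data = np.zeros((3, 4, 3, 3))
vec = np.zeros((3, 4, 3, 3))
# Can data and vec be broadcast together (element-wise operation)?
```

Yes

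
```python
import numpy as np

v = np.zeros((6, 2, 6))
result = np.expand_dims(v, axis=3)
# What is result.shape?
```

(6, 2, 6, 1)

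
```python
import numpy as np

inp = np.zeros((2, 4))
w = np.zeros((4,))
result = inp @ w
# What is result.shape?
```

(2,)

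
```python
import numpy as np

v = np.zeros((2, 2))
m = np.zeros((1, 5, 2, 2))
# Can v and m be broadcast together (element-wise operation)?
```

Yes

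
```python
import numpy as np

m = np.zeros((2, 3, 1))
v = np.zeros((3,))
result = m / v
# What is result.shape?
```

(2, 3, 3)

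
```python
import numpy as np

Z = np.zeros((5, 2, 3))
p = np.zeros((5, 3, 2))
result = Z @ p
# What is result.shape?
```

(5, 2, 2)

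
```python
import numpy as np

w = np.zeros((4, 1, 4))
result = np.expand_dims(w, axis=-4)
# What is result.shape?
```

(1, 4, 1, 4)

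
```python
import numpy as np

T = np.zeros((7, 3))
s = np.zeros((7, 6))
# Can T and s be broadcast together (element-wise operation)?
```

No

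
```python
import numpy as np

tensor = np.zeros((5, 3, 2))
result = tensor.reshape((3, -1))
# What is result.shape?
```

(3, 10)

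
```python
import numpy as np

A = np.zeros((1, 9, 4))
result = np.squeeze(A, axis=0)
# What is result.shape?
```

(9, 4)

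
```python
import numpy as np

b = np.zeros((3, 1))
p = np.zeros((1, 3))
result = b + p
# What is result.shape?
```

(3, 3)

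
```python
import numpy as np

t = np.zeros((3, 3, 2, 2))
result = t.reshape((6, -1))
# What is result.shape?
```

(6, 6)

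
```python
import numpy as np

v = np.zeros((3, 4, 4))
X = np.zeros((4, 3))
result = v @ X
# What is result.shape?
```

(3, 4, 3)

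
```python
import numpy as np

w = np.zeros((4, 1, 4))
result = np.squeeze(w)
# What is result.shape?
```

(4, 4)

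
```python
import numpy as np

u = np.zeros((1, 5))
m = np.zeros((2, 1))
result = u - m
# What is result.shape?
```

(2, 5)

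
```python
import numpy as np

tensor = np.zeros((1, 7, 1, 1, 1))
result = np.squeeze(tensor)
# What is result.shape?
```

(7,)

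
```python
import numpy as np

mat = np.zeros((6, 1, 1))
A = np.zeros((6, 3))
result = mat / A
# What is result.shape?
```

(6, 6, 3)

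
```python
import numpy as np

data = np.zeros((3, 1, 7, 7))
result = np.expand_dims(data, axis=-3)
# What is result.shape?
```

(3, 1, 1, 7, 7)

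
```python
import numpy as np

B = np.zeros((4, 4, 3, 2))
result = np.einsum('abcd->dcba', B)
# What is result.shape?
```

(2, 3, 4, 4)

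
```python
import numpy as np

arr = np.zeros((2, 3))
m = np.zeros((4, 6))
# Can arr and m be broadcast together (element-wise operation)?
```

No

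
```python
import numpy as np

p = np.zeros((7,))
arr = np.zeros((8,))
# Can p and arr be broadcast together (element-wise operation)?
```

No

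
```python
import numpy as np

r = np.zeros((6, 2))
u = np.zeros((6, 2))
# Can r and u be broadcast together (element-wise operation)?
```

Yes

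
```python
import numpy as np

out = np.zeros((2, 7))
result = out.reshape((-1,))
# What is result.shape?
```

(14,)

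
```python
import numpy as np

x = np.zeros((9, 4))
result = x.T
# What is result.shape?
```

(4, 9)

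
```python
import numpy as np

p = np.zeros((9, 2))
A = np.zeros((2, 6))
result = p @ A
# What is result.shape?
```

(9, 6)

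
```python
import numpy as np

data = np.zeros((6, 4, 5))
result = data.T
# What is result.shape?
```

(5, 4, 6)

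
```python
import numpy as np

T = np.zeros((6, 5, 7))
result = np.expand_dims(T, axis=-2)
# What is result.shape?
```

(6, 5, 1, 7)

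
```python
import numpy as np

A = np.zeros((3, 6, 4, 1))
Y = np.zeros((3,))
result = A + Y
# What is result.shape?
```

(3, 6, 4, 3)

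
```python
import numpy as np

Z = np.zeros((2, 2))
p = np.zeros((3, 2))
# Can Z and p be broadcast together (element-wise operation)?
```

No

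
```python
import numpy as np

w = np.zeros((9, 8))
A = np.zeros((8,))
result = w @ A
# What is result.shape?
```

(9,)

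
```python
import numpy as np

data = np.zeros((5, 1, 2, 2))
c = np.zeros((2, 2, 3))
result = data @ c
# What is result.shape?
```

(5, 2, 2, 3)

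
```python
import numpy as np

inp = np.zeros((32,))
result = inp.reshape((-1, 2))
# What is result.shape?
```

(16, 2)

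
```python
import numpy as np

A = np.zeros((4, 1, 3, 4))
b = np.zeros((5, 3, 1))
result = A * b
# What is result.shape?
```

(4, 5, 3, 4)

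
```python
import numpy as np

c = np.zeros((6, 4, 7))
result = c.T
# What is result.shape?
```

(7, 4, 6)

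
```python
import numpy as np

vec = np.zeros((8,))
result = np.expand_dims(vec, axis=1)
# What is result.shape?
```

(8, 1)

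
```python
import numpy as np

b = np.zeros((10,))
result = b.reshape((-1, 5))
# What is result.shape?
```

(2, 5)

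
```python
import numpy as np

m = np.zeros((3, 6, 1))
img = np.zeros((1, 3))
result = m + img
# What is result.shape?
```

(3, 6, 3)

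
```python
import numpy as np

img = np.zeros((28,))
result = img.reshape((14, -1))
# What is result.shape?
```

(14, 2)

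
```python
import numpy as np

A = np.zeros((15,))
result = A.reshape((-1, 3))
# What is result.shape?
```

(5, 3)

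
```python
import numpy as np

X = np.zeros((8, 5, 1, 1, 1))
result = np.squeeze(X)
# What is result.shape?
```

(8, 5)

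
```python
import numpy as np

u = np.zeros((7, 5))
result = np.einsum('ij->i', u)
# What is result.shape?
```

(7,)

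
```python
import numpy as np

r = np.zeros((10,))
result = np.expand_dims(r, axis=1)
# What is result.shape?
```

(10, 1)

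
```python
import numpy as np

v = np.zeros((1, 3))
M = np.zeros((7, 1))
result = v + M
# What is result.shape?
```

(7, 3)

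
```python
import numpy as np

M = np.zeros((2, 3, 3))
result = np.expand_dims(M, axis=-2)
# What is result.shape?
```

(2, 3, 1, 3)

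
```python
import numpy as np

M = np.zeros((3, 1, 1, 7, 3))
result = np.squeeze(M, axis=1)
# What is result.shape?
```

(3, 1, 7, 3)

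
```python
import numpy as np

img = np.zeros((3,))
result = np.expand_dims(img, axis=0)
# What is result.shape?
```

(1, 3)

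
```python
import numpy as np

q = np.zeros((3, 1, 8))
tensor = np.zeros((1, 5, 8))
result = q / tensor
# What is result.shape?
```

(3, 5, 8)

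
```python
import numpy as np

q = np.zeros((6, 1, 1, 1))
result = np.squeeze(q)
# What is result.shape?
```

(6,)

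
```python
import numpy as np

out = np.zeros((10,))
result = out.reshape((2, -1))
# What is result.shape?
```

(2, 5)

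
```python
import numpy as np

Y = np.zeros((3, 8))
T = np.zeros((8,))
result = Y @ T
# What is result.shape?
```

(3,)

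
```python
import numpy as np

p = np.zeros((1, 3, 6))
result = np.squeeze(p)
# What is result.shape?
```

(3, 6)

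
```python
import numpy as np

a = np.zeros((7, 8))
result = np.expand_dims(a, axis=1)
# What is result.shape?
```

(7, 1, 8)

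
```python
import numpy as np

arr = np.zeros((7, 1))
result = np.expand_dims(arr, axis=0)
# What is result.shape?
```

(1, 7, 1)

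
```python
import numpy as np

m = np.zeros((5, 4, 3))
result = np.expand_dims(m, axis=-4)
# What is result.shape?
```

(1, 5, 4, 3)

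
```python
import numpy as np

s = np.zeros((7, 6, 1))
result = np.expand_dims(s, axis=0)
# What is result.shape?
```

(1, 7, 6, 1)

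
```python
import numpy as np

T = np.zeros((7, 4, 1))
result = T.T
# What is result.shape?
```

(1, 4, 7)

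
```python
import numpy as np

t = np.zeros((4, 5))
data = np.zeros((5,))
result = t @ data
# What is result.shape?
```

(4,)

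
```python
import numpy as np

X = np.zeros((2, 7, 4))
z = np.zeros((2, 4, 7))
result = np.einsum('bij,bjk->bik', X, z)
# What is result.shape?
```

(2, 7, 7)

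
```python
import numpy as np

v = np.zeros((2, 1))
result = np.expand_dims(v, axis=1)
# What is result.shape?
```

(2, 1, 1)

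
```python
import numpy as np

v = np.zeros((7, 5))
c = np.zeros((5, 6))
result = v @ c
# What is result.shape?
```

(7, 6)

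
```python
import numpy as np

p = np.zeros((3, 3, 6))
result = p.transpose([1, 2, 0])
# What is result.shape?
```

(3, 6, 3)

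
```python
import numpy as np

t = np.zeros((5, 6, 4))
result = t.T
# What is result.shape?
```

(4, 6, 5)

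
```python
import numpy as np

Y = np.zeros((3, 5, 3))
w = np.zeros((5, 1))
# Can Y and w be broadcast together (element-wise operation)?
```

Yes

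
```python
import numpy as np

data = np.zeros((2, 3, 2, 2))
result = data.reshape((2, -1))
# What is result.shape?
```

(2, 12)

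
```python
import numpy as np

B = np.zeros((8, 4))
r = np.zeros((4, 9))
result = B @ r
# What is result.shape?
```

(8, 9)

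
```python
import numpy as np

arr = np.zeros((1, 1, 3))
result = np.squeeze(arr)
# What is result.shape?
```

(3,)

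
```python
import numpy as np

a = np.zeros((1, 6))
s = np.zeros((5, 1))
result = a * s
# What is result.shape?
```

(5, 6)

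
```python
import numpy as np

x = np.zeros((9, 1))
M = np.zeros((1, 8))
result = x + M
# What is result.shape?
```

(9, 8)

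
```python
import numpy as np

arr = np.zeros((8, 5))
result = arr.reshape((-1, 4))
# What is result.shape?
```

(10, 4)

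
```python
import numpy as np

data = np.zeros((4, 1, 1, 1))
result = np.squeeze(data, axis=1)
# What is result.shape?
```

(4, 1, 1)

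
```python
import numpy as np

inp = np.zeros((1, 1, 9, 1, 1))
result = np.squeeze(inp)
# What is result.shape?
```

(9,)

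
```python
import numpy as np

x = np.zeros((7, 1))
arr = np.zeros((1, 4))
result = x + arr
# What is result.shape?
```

(7, 4)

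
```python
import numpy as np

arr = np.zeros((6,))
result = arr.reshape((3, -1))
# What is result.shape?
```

(3, 2)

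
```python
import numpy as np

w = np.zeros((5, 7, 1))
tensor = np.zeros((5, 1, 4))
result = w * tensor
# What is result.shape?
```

(5, 7, 4)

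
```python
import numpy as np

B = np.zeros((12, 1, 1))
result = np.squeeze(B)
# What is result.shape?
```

(12,)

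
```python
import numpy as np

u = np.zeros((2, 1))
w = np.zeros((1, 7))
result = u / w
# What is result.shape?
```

(2, 7)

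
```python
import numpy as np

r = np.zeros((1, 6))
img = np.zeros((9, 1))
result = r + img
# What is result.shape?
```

(9, 6)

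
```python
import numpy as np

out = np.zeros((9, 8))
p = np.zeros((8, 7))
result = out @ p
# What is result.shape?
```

(9, 7)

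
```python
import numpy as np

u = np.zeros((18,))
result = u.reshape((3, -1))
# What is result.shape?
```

(3, 6)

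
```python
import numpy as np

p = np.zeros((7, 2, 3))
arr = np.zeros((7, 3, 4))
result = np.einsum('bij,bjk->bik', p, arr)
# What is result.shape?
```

(7, 2, 4)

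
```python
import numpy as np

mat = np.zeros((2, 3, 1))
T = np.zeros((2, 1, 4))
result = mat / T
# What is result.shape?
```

(2, 3, 4)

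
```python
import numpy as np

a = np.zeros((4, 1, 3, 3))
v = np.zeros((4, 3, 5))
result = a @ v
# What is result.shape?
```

(4, 4, 3, 5)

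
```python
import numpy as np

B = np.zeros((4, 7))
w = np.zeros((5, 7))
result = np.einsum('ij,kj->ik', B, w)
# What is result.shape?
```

(4, 5)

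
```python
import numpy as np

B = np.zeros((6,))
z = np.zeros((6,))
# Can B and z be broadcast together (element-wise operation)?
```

Yes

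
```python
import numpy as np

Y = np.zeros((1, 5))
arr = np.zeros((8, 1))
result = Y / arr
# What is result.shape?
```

(8, 5)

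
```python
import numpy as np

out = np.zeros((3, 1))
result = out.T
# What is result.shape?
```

(1, 3)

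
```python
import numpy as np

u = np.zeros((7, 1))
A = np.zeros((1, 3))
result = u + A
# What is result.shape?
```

(7, 3)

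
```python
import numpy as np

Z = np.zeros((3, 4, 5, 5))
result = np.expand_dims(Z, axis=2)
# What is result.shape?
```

(3, 4, 1, 5, 5)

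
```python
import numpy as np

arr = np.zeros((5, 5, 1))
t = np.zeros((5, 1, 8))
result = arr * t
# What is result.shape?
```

(5, 5, 8)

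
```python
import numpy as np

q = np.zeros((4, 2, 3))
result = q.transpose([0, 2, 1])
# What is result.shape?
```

(4, 3, 2)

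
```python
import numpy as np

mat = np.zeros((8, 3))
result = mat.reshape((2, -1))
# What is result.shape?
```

(2, 12)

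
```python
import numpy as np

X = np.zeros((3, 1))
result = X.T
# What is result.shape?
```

(1, 3)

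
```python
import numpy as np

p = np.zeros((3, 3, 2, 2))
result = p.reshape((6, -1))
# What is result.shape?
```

(6, 6)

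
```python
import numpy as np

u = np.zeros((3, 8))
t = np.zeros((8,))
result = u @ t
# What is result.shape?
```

(3,)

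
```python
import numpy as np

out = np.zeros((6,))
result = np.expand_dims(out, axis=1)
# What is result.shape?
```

(6, 1)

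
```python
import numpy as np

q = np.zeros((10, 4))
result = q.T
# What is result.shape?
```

(4, 10)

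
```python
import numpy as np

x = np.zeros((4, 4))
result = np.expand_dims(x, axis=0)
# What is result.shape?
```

(1, 4, 4)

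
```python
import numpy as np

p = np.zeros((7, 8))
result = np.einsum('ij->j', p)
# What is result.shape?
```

(8,)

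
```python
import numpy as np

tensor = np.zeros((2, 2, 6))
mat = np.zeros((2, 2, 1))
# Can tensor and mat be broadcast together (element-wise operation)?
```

Yes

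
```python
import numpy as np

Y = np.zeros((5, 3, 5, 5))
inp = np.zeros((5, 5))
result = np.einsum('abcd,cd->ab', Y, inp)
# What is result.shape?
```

(5, 3)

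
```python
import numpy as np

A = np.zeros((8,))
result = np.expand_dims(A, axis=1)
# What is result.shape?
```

(8, 1)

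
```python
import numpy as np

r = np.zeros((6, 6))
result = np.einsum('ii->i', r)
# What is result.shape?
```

(6,)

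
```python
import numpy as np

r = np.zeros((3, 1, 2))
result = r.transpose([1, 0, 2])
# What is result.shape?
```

(1, 3, 2)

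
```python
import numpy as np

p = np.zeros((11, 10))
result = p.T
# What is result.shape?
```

(10, 11)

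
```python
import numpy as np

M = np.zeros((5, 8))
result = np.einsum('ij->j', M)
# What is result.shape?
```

(8,)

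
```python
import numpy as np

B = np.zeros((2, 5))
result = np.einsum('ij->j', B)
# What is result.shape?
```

(5,)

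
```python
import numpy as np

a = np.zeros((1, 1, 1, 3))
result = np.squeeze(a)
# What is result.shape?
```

(3,)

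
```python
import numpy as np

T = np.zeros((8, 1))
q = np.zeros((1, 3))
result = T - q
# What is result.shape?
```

(8, 3)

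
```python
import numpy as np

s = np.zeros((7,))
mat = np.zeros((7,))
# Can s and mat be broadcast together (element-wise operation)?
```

Yes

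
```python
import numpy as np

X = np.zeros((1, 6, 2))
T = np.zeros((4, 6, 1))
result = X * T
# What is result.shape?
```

(4, 6, 2)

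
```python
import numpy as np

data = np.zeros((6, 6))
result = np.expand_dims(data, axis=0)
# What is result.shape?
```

(1, 6, 6)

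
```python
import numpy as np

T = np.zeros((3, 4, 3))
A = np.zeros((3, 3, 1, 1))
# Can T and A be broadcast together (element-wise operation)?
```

Yes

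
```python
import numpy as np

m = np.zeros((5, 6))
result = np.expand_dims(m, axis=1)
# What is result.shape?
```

(5, 1, 6)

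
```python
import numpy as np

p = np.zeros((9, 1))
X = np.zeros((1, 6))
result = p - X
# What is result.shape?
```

(9, 6)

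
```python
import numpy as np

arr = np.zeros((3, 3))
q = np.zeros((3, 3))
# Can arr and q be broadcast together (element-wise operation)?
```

Yes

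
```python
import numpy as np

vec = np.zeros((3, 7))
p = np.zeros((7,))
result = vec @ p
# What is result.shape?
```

(3,)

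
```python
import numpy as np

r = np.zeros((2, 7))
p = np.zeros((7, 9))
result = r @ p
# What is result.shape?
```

(2, 9)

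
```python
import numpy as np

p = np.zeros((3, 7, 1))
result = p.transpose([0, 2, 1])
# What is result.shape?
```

(3, 1, 7)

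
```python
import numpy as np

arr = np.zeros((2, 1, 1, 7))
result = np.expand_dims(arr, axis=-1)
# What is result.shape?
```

(2, 1, 1, 7, 1)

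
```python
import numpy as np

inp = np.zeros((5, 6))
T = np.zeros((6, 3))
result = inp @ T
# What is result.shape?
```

(5, 3)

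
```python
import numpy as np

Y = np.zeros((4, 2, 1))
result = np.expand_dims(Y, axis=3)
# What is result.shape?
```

(4, 2, 1, 1)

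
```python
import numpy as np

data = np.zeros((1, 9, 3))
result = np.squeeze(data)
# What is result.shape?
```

(9, 3)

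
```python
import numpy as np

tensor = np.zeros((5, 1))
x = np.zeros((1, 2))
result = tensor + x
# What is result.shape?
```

(5, 2)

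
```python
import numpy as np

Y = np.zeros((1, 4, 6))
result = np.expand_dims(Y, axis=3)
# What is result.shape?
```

(1, 4, 6, 1)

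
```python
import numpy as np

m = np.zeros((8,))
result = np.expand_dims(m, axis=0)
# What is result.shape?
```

(1, 8)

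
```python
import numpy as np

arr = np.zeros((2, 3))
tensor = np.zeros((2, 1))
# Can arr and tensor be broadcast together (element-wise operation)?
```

Yes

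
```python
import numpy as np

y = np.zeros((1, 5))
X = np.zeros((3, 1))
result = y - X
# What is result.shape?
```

(3, 5)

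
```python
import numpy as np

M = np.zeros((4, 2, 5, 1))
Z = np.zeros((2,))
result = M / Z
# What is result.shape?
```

(4, 2, 5, 2)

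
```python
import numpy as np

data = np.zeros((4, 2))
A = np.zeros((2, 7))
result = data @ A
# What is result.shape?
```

(4, 7)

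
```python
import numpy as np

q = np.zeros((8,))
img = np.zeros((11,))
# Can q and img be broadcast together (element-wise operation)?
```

No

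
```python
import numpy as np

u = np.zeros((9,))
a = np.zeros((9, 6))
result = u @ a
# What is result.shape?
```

(6,)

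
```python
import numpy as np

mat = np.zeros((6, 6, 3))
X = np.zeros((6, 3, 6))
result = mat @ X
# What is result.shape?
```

(6, 6, 6)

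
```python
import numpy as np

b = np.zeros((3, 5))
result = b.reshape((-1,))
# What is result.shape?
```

(15,)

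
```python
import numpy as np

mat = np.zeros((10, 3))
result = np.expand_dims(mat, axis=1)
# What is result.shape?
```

(10, 1, 3)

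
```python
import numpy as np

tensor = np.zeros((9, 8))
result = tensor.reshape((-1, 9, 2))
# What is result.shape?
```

(4, 9, 2)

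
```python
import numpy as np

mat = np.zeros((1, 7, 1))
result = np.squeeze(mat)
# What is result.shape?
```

(7,)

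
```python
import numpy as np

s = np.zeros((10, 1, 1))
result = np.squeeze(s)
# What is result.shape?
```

(10,)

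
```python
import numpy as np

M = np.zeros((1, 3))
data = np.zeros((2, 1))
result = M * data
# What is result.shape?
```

(2, 3)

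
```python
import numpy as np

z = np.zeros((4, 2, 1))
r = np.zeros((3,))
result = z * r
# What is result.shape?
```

(4, 2, 3)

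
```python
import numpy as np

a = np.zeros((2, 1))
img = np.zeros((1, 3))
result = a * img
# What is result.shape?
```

(2, 3)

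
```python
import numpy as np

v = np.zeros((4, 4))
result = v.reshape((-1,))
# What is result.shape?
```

(16,)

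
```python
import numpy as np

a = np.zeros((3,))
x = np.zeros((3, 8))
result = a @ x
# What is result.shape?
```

(8,)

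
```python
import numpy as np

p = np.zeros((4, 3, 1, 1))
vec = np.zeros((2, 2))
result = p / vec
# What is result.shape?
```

(4, 3, 2, 2)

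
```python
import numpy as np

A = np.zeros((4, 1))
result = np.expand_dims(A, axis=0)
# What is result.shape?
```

(1, 4, 1)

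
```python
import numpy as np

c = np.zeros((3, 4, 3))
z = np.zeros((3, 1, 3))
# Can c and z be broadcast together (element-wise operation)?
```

Yes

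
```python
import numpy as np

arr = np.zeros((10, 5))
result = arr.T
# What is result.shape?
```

(5, 10)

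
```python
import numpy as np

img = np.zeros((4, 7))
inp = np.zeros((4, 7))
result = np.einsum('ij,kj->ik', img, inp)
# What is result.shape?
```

(4, 4)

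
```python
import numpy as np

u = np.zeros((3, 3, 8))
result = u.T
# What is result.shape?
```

(8, 3, 3)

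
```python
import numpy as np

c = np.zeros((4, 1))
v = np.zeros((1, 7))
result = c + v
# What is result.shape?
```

(4, 7)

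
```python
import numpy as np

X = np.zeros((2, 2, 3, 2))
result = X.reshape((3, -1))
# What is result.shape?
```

(3, 8)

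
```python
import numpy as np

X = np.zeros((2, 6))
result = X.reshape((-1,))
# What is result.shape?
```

(12,)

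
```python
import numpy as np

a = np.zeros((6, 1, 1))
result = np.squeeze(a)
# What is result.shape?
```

(6,)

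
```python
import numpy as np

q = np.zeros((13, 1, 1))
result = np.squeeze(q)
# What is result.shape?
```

(13,)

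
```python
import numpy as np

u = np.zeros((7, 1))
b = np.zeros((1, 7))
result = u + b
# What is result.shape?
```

(7, 7)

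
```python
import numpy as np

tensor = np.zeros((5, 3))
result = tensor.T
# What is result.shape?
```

(3, 5)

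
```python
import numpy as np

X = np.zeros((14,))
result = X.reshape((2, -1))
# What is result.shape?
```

(2, 7)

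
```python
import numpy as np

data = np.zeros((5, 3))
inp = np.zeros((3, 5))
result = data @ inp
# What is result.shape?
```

(5, 5)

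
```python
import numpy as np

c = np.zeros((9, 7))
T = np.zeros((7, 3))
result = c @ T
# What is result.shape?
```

(9, 3)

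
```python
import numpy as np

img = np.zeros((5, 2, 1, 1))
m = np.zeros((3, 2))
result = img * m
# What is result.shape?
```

(5, 2, 3, 2)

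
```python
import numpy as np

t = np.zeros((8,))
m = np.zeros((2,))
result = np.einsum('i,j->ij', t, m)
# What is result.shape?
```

(8, 2)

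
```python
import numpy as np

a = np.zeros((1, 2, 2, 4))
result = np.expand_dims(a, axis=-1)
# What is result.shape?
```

(1, 2, 2, 4, 1)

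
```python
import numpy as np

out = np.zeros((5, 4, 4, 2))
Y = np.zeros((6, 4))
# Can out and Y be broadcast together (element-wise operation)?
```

No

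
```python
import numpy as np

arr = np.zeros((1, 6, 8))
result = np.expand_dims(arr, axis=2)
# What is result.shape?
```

(1, 6, 1, 8)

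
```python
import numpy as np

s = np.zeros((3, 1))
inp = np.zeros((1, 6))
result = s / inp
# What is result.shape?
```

(3, 6)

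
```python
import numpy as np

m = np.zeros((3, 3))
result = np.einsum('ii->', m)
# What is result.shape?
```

()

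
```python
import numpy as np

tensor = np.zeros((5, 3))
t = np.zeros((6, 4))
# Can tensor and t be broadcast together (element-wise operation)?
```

No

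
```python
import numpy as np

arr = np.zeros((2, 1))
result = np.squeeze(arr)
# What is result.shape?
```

(2,)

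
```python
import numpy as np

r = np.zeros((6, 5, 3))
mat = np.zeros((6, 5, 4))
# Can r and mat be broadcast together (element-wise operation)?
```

No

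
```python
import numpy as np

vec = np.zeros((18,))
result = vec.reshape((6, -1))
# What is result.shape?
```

(6, 3)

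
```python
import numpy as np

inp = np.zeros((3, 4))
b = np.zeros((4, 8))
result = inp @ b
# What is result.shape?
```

(3, 8)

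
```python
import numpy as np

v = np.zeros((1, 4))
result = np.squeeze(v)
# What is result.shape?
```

(4,)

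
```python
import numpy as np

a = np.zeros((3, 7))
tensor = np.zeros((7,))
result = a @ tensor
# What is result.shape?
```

(3,)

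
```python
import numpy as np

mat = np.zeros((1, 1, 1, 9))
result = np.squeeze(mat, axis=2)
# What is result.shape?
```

(1, 1, 9)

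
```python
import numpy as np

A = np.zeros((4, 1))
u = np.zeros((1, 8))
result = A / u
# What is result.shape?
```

(4, 8)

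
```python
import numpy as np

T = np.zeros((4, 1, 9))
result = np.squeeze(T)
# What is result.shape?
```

(4, 9)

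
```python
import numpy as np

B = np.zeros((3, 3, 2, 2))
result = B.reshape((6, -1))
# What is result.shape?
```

(6, 6)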